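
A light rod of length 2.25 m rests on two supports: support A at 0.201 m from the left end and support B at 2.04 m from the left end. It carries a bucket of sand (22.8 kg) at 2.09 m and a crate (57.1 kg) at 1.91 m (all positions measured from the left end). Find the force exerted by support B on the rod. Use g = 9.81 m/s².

Choose support A as the axis so its reaction then has zero moment arm.
Bucket of sand: 22.8 × 9.81 = 223.7 N down at 2.09 m → arm 1.889 m, τ = 223.7 × 1.889 = 422.6 N·m clockwise.
Crate: 57.1 × 9.81 = 560.2 N down at 1.91 m → arm 1.709 m, τ = 560.2 × 1.709 = 957.4 N·m clockwise.
Net load moment about support A = 1380 N·m clockwise.
Reaction R at support B is upward at 2.04 m, arm 1.839 m → moment R × 1.839 counterclockwise.
Στ = 0 ⇒ R × 1.839 = 1380 ⇒ R = 750 N.

R_B ≈ 750 N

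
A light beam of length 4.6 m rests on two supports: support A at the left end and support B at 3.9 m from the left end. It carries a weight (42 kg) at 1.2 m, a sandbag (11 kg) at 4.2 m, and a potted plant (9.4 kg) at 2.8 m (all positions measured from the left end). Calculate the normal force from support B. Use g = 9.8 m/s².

R_B ≈ 309 N

Choose support A as the axis so its reaction then has zero moment arm.
Weight: 42 × 9.8 = 411.6 N down at 1.2 m → arm 1.2 m, τ = 411.6 × 1.2 = 493.9 N·m clockwise.
Sandbag: 11 × 9.8 = 107.8 N down at 4.2 m → arm 4.2 m, τ = 107.8 × 4.2 = 452.8 N·m clockwise.
Potted plant: 9.4 × 9.8 = 92.12 N down at 2.8 m → arm 2.8 m, τ = 92.12 × 2.8 = 257.9 N·m clockwise.
Net load moment about support A = 1205 N·m clockwise.
Reaction R at support B is upward at 3.9 m, arm 3.9 m → moment R × 3.9 counterclockwise.
Balancing moments: R × 3.9 = 1205, giving R = 309 N.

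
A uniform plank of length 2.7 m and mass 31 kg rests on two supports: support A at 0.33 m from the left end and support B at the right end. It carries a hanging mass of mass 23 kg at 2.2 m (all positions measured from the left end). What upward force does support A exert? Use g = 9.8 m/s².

R_A ≈ 221 N

Sum moments about support B (its reaction then has zero moment arm).
Beam weight: 31 × 9.8 = 303.8 N down at 1.35 m → arm 1.35 m, τ = 303.8 × 1.35 = 410.1 N·m counterclockwise.
Hanging mass: 23 × 9.8 = 225.4 N down at 2.2 m → arm 0.5 m, τ = 225.4 × 0.5 = 112.7 N·m counterclockwise.
Net load moment about support B = 522.8 N·m counterclockwise.
Reaction R at support A is upward at 0.33 m, arm 2.37 m → moment R × 2.37 clockwise.
Στ = 0 ⇒ R × 2.37 = 522.8 ⇒ R = 221 N.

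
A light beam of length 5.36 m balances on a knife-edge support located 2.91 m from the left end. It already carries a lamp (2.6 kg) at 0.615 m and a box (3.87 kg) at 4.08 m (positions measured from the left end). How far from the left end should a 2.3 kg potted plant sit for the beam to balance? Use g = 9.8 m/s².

x ≈ 3.54 m from the left end

Take moments about the knife-edge support (at 2.91 m from the left end).
Lamp: 2.6 × 9.8 = 25.48 N down at 0.615 m → arm 2.295 m, τ = 25.48 × 2.295 = 58.48 N·m counterclockwise.
Box: 3.87 × 9.8 = 37.93 N down at 4.08 m → arm 1.17 m, τ = 37.93 × 1.17 = 44.38 N·m clockwise.
Net moment of existing loads = 14.1 N·m counterclockwise.
The potted plant weighs 2.3 × 9.8 = 22.54 N and must supply an equal clockwise moment, so its lever arm about the knife-edge support is 14.1 / 22.54 = 0.626 m.
That puts it at 2.91 + 0.626 = 3.54 m from the left end.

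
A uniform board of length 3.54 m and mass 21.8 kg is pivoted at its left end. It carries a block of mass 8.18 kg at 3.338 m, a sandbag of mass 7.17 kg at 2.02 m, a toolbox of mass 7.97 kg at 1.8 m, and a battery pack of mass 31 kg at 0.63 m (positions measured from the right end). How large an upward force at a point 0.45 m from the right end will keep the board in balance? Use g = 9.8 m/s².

About the left end:
Beam weight: 21.8 × 9.8 = 213.6 N down at 1.77 m → arm 1.77 m, τ = 213.6 × 1.77 = 378.1 N·m clockwise.
Block: 8.18 × 9.8 = 80.16 N down at 3.338 m → arm 0.202 m, τ = 80.16 × 0.202 = 16.19 N·m clockwise.
Sandbag: 7.17 × 9.8 = 70.27 N down at 2.02 m → arm 1.52 m, τ = 70.27 × 1.52 = 106.8 N·m clockwise.
Toolbox: 7.97 × 9.8 = 78.11 N down at 1.8 m → arm 1.74 m, τ = 78.11 × 1.74 = 135.9 N·m clockwise.
Battery pack: 31 × 9.8 = 303.8 N down at 0.63 m → arm 2.91 m, τ = 303.8 × 2.91 = 884.1 N·m clockwise.
Net moment of the loads = 1521 N·m clockwise.
The upward force F acts at a point 0.45 m from the right end, arm 3.09 m, giving F × 3.09 counterclockwise.
Στ = 0 ⇒ F × 3.09 = 1521 ⇒ F = 1521 / 3.09 = 492 N.

F ≈ 492 N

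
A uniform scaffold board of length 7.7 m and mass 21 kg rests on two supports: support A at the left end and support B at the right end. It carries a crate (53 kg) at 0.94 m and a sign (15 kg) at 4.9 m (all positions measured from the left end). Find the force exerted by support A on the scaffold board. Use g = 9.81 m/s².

Choose support B as the axis so its reaction then has zero moment arm.
Beam weight: 21 × 9.81 = 206 N down at 3.85 m → arm 3.85 m, τ = 206 × 3.85 = 793.1 N·m counterclockwise.
Crate: 53 × 9.81 = 519.9 N down at 0.94 m → arm 6.76 m, τ = 519.9 × 6.76 = 3515 N·m counterclockwise.
Sign: 15 × 9.81 = 147.2 N down at 4.9 m → arm 2.8 m, τ = 147.2 × 2.8 = 412.2 N·m counterclockwise.
Net load moment about support B = 4720 N·m counterclockwise.
Reaction R at support A is upward at 0 m, arm 7.7 m → moment R × 7.7 clockwise.
Στ = 0 ⇒ R × 7.7 = 4720 ⇒ R = 613 N.

R_A ≈ 613 N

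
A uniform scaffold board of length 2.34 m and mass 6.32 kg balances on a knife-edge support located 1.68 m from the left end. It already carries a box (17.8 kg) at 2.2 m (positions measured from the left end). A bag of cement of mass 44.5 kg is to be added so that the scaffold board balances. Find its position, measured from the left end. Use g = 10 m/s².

x ≈ 1.54 m from the left end

Taking torques about the knife-edge support (at 1.68 m from the left end):
Beam weight: 6.32 × 10 = 63.2 N down at 1.17 m → arm 0.51 m, τ = 63.2 × 0.51 = 32.23 N·m counterclockwise.
Box: 17.8 × 10 = 178 N down at 2.2 m → arm 0.52 m, τ = 178 × 0.52 = 92.56 N·m clockwise.
Net moment of existing loads = 60.33 N·m clockwise.
The bag of cement weighs 44.5 × 10 = 445 N and must supply an equal counterclockwise moment, so its lever arm about the knife-edge support is 60.33 / 445 = 0.136 m.
That puts it at 1.68 − 0.136 = 1.54 m from the left end.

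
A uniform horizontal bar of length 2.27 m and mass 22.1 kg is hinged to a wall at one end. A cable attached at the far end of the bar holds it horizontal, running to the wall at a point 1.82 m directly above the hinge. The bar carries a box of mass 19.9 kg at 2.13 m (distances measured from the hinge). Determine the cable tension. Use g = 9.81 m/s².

T ≈ 466 N

About the hinge:
Beam weight: 22.1 × 9.81 = 216.8 N down at 1.135 m → arm 1.135 m, τ = 216.8 × 1.135 = 246.1 N·m clockwise.
Box: 19.9 × 9.81 = 195.2 N down at 2.13 m → arm 2.13 m, τ = 195.2 × 2.13 = 415.8 N·m clockwise.
Total clockwise load moment = 661.9 N·m.
The cable tension T acts at 2.27 m; only its component perpendicular to the bar, T sinθ, produces torque. sinθ = h/√(h²+d²) = 1.82/√(1.82²+2.27²) = 0.6255.
Balancing moments: T × 2.27 × 0.6255 = 661.9, giving T = 661.9 / 1.42 = 466 N.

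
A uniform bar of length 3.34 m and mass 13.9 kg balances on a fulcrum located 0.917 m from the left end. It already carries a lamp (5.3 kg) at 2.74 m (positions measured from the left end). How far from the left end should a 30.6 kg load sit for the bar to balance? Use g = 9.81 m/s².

x ≈ 0.259 m from the left end

Taking torques about the fulcrum (at 0.917 m from the left end):
Beam weight: 13.9 × 9.81 = 136.4 N down at 1.67 m → arm 0.753 m, τ = 136.4 × 0.753 = 102.7 N·m clockwise.
Lamp: 5.3 × 9.81 = 51.99 N down at 2.74 m → arm 1.823 m, τ = 51.99 × 1.823 = 94.78 N·m clockwise.
Net moment of existing loads = 197.5 N·m clockwise.
The load weighs 30.6 × 9.81 = 300.2 N and must supply an equal counterclockwise moment, so its lever arm about the fulcrum is 197.5 / 300.2 = 0.658 m.
That puts it at 0.917 − 0.658 = 0.259 m from the left end.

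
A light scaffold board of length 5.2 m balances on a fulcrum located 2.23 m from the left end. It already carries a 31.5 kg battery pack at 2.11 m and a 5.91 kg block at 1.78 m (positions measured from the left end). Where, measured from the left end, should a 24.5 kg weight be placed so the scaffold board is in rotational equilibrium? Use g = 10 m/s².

x ≈ 2.49 m from the left end

Taking torques about the fulcrum (at 2.23 m from the left end):
Battery pack: 31.5 × 10 = 315 N down at 2.11 m → arm 0.12 m, τ = 315 × 0.12 = 37.8 N·m counterclockwise.
Block: 5.91 × 10 = 59.1 N down at 1.78 m → arm 0.45 m, τ = 59.1 × 0.45 = 26.6 N·m counterclockwise.
Net moment of existing loads = 64.4 N·m counterclockwise.
The weight weighs 24.5 × 10 = 245 N and must supply an equal clockwise moment, so its lever arm about the fulcrum is 64.4 / 245 = 0.263 m.
That puts it at 2.23 + 0.263 = 2.49 m from the left end.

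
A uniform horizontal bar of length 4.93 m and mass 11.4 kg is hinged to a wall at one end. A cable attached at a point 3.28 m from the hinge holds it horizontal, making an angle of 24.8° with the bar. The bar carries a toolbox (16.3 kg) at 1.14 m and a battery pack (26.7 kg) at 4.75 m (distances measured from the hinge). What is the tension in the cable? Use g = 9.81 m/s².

Take moments about the hinge.
Beam weight: 11.4 × 9.81 = 111.8 N down at 2.465 m → arm 2.465 m, τ = 111.8 × 2.465 = 275.6 N·m clockwise.
Toolbox: 16.3 × 9.81 = 159.9 N down at 1.14 m → arm 1.14 m, τ = 159.9 × 1.14 = 182.3 N·m clockwise.
Battery pack: 26.7 × 9.81 = 261.9 N down at 4.75 m → arm 4.75 m, τ = 261.9 × 4.75 = 1244 N·m clockwise.
Total clockwise load moment = 1702 N·m.
The cable tension T acts at 3.28 m; only its component perpendicular to the bar, T sinθ, produces torque. sin 24.8° = 0.4195.
Setting net torque to zero: T × 3.28 × 0.4195 = 1702 → T = 1702 / 1.376 = 1240 N.

T ≈ 1240 N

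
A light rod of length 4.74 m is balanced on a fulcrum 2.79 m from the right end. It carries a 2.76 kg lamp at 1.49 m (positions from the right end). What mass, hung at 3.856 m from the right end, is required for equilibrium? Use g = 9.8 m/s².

Choose the fulcrum (at 2.79 m from the right end) as the axis so the support reaction has zero arm there.
Lamp: 2.76 × 9.8 = 27.05 N down at 1.49 m → arm 1.3 m, τ = 27.05 × 1.3 = 35.16 N·m clockwise.
Net moment of known loads = 35.16 N·m clockwise.
An unknown mass m at 3.856 m has arm 1.066 m; its moment is m·g·1.066 counterclockwise.
Στ = 0 ⇒ m × 9.8 × 1.066 = 35.16 ⇒ m = 35.16 / (9.8 × 1.066) = 3.37 kg.

m ≈ 3.37 kg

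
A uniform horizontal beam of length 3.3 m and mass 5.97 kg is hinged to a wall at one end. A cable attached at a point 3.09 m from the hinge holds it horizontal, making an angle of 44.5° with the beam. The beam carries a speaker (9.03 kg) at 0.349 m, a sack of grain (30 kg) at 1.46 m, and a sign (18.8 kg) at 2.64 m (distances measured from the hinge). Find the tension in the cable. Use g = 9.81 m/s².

T ≈ 482 N

About the hinge:
Beam weight: 5.97 × 9.81 = 58.57 N down at 1.65 m → arm 1.65 m, τ = 58.57 × 1.65 = 96.64 N·m clockwise.
Speaker: 9.03 × 9.81 = 88.58 N down at 0.349 m → arm 0.349 m, τ = 88.58 × 0.349 = 30.91 N·m clockwise.
Sack of grain: 30 × 9.81 = 294.3 N down at 1.46 m → arm 1.46 m, τ = 294.3 × 1.46 = 429.7 N·m clockwise.
Sign: 18.8 × 9.81 = 184.4 N down at 2.64 m → arm 2.64 m, τ = 184.4 × 2.64 = 486.8 N·m clockwise.
Total clockwise load moment = 1044 N·m.
The cable tension T acts at 3.09 m; only its component perpendicular to the beam, T sinθ, produces torque. sin 44.5° = 0.7009.
For rotational equilibrium, T × 3.09 × 0.7009 = 1044, so T = 1044 / 2.166 = 482 N.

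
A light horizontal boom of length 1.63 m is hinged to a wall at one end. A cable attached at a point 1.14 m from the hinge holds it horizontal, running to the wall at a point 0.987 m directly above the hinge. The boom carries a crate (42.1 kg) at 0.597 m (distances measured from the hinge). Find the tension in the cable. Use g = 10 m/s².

T ≈ 337 N

About the hinge:
Crate: 42.1 × 10 = 421 N down at 0.597 m → arm 0.597 m, τ = 421 × 0.597 = 251.3 N·m clockwise.
Total clockwise load moment = 251.3 N·m.
The cable tension T acts at 1.14 m; only its component perpendicular to the boom, T sinθ, produces torque. sinθ = h/√(h²+d²) = 0.987/√(0.987²+1.14²) = 0.6546.
For rotational equilibrium, T × 1.14 × 0.6546 = 251.3, so T = 251.3 / 0.7462 = 337 N.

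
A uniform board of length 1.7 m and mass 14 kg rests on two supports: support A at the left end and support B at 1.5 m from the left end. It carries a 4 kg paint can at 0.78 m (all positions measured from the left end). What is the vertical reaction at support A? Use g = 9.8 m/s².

About support B:
Beam weight: 14 × 9.8 = 137.2 N down at 0.85 m → arm 0.65 m, τ = 137.2 × 0.65 = 89.18 N·m counterclockwise.
Paint can: 4 × 9.8 = 39.2 N down at 0.78 m → arm 0.72 m, τ = 39.2 × 0.72 = 28.22 N·m counterclockwise.
Net load moment about support B = 117.4 N·m counterclockwise.
Reaction R at support A is upward at 0 m, arm 1.5 m → moment R × 1.5 clockwise.
For rotational equilibrium, R × 1.5 = 117.4, so R = 78.3 N.

R_A ≈ 78.3 N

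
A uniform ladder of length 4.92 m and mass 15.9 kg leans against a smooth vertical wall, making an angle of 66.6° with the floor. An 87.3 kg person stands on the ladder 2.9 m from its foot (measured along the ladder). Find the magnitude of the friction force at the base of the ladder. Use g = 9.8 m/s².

Sum moments about the foot of the ladder (the floor normal and friction both act there and drop out).
Ladder weight 15.9×9.8 = 155.8 N acts at 2.46 m along the ladder; its horizontal arm is 2.46·cos66.6° = 0.977 m → τ = 152.2 N·m clockwise.
Person: 87.3×9.8 = 855.5 N at 2.9 m → arm 1.152 m → τ = 985.5 N·m clockwise.
Wall normal N acts horizontally at the top; its moment arm is the height L sinθ = 4.92·sin66.6° = 4.515 m, counterclockwise.
For rotational equilibrium, N × 4.515 = 1138, so N = 252 N.
ΣFx = 0: friction at the foot balances the wall's push, so f = N_wall = 252 N.

f ≈ 252 N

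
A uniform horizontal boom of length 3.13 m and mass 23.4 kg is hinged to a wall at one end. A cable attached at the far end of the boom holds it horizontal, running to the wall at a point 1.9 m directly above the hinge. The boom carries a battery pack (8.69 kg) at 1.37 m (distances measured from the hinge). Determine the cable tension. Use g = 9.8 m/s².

Taking torques about the hinge:
Beam weight: 23.4 × 9.8 = 229.3 N down at 1.565 m → arm 1.565 m, τ = 229.3 × 1.565 = 358.9 N·m clockwise.
Battery pack: 8.69 × 9.8 = 85.16 N down at 1.37 m → arm 1.37 m, τ = 85.16 × 1.37 = 116.7 N·m clockwise.
Total clockwise load moment = 475.6 N·m.
The cable tension T acts at 3.13 m; only its component perpendicular to the boom, T sinθ, produces torque. sinθ = h/√(h²+d²) = 1.9/√(1.9²+3.13²) = 0.5189.
Στ = 0 ⇒ T × 3.13 × 0.5189 = 475.6 ⇒ T = 475.6 / 1.624 = 293 N.

T ≈ 293 N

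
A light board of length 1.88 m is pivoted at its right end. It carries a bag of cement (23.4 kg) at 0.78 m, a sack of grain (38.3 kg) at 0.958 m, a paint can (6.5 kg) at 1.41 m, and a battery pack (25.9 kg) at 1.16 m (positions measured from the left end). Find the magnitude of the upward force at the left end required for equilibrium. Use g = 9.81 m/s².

Sum moments about the right end (the unknown pivot reaction has zero arm there).
Bag of cement: 23.4 × 9.81 = 229.6 N down at 0.78 m → arm 1.1 m, τ = 229.6 × 1.1 = 252.6 N·m counterclockwise.
Sack of grain: 38.3 × 9.81 = 375.7 N down at 0.958 m → arm 0.922 m, τ = 375.7 × 0.922 = 346.4 N·m counterclockwise.
Paint can: 6.5 × 9.81 = 63.77 N down at 1.41 m → arm 0.47 m, τ = 63.77 × 0.47 = 29.97 N·m counterclockwise.
Battery pack: 25.9 × 9.81 = 254.1 N down at 1.16 m → arm 0.72 m, τ = 254.1 × 0.72 = 183 N·m counterclockwise.
Net moment of the loads = 812 N·m counterclockwise.
The upward force F acts at the left end, arm 1.88 m, giving F × 1.88 clockwise.
Setting net torque to zero: F × 1.88 = 812 → F = 812 / 1.88 = 432 N.

F ≈ 432 N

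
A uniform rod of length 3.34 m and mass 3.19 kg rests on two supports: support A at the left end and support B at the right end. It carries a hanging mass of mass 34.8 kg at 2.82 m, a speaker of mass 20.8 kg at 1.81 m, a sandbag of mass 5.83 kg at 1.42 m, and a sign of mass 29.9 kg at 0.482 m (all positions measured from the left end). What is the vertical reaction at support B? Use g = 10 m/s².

Sum moments about support A (its reaction then has zero moment arm).
Beam weight: 3.19 × 10 = 31.9 N down at 1.67 m → arm 1.67 m, τ = 31.9 × 1.67 = 53.27 N·m clockwise.
Hanging mass: 34.8 × 10 = 348 N down at 2.82 m → arm 2.82 m, τ = 348 × 2.82 = 981.4 N·m clockwise.
Speaker: 20.8 × 10 = 208 N down at 1.81 m → arm 1.81 m, τ = 208 × 1.81 = 376.5 N·m clockwise.
Sandbag: 5.83 × 10 = 58.3 N down at 1.42 m → arm 1.42 m, τ = 58.3 × 1.42 = 82.79 N·m clockwise.
Sign: 29.9 × 10 = 299 N down at 0.482 m → arm 0.482 m, τ = 299 × 0.482 = 144.1 N·m clockwise.
Net load moment about support A = 1638 N·m clockwise.
Reaction R at support B is upward at 3.34 m, arm 3.34 m → moment R × 3.34 counterclockwise.
Setting net torque to zero: R × 3.34 = 1638 → R = 490 N.

R_B ≈ 490 N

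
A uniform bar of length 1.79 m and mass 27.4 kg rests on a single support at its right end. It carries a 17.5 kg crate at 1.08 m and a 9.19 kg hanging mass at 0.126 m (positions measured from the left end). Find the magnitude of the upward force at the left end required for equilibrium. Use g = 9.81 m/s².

F ≈ 286 N

Choose the right end as the axis so the unknown pivot reaction has zero arm there.
Beam weight: 27.4 × 9.81 = 268.8 N down at 0.895 m → arm 0.895 m, τ = 268.8 × 0.895 = 240.6 N·m counterclockwise.
Crate: 17.5 × 9.81 = 171.7 N down at 1.08 m → arm 0.71 m, τ = 171.7 × 0.71 = 121.9 N·m counterclockwise.
Hanging mass: 9.19 × 9.81 = 90.15 N down at 0.126 m → arm 1.664 m, τ = 90.15 × 1.664 = 150 N·m counterclockwise.
Net moment of the loads = 512.5 N·m counterclockwise.
The upward force F acts at the left end, arm 1.79 m, giving F × 1.79 clockwise.
Στ = 0 ⇒ F × 1.79 = 512.5 ⇒ F = 512.5 / 1.79 = 286 N.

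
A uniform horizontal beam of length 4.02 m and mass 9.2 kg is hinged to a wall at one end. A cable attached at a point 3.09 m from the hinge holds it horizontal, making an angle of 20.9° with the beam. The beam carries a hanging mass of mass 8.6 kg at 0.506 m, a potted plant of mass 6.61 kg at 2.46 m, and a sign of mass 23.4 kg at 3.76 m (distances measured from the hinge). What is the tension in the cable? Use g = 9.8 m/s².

T ≈ 1130 N

Sum moments about the hinge (the unknown hinge reaction has zero arm there).
Beam weight: 9.2 × 9.8 = 90.16 N down at 2.01 m → arm 2.01 m, τ = 90.16 × 2.01 = 181.2 N·m clockwise.
Hanging mass: 8.6 × 9.8 = 84.28 N down at 0.506 m → arm 0.506 m, τ = 84.28 × 0.506 = 42.65 N·m clockwise.
Potted plant: 6.61 × 9.8 = 64.78 N down at 2.46 m → arm 2.46 m, τ = 64.78 × 2.46 = 159.4 N·m clockwise.
Sign: 23.4 × 9.8 = 229.3 N down at 3.76 m → arm 3.76 m, τ = 229.3 × 3.76 = 862.2 N·m clockwise.
Total clockwise load moment = 1245 N·m.
The cable tension T acts at 3.09 m; only its component perpendicular to the beam, T sinθ, produces torque. sin 20.9° = 0.3567.
For rotational equilibrium, T × 3.09 × 0.3567 = 1245, so T = 1245 / 1.102 = 1130 N.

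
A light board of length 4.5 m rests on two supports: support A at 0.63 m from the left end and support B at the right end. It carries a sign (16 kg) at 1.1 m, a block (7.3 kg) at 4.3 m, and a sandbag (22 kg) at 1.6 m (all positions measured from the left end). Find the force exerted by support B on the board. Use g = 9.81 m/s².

Take moments about support A.
Sign: 16 × 9.81 = 157 N down at 1.1 m → arm 0.47 m, τ = 157 × 0.47 = 73.79 N·m clockwise.
Block: 7.3 × 9.81 = 71.61 N down at 4.3 m → arm 3.67 m, τ = 71.61 × 3.67 = 262.8 N·m clockwise.
Sandbag: 22 × 9.81 = 215.8 N down at 1.6 m → arm 0.97 m, τ = 215.8 × 0.97 = 209.3 N·m clockwise.
Net load moment about support A = 545.9 N·m clockwise.
Reaction R at support B is upward at 4.5 m, arm 3.87 m → moment R × 3.87 counterclockwise.
Balancing moments: R × 3.87 = 545.9, giving R = 141 N.

R_B ≈ 141 N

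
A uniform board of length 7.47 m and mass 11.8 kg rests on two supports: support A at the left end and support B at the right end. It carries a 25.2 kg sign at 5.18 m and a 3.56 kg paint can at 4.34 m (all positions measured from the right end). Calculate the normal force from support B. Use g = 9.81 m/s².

Choose support A as the axis so its reaction then has zero moment arm.
Beam weight: 11.8 × 9.81 = 115.8 N down at 3.735 m → arm 3.735 m, τ = 115.8 × 3.735 = 432.5 N·m clockwise.
Sign: 25.2 × 9.81 = 247.2 N down at 5.18 m → arm 2.29 m, τ = 247.2 × 2.29 = 566.1 N·m clockwise.
Paint can: 3.56 × 9.81 = 34.92 N down at 4.34 m → arm 3.13 m, τ = 34.92 × 3.13 = 109.3 N·m clockwise.
Net load moment about support A = 1108 N·m clockwise.
Reaction R at support B is upward at 0 m, arm 7.47 m → moment R × 7.47 counterclockwise.
Setting net torque to zero: R × 7.47 = 1108 → R = 148 N.

R_B ≈ 148 N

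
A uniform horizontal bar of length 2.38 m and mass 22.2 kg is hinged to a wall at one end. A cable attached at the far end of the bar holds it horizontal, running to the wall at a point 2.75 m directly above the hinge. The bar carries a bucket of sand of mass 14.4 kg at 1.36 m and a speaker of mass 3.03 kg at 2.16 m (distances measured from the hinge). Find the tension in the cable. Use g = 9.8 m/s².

About the hinge:
Beam weight: 22.2 × 9.8 = 217.6 N down at 1.19 m → arm 1.19 m, τ = 217.6 × 1.19 = 258.9 N·m clockwise.
Bucket of sand: 14.4 × 9.8 = 141.1 N down at 1.36 m → arm 1.36 m, τ = 141.1 × 1.36 = 191.9 N·m clockwise.
Speaker: 3.03 × 9.8 = 29.69 N down at 2.16 m → arm 2.16 m, τ = 29.69 × 2.16 = 64.13 N·m clockwise.
Total clockwise load moment = 514.9 N·m.
The cable tension T acts at 2.38 m; only its component perpendicular to the bar, T sinθ, produces torque. sinθ = h/√(h²+d²) = 2.75/√(2.75²+2.38²) = 0.7561.
For rotational equilibrium, T × 2.38 × 0.7561 = 514.9, so T = 514.9 / 1.8 = 286 N.

T ≈ 286 N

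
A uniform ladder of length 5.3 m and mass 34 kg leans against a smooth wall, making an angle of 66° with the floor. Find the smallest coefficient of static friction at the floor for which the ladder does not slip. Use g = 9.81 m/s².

μ_min ≈ 0.223

Choose the foot of the ladder as the axis so the floor normal and friction both act there and drop out.
Ladder weight 34×9.81 = 333.5 N acts at 2.65 m along the ladder; its horizontal arm is 2.65·cos66° = 1.078 m → τ = 359.5 N·m clockwise.
Wall normal N acts horizontally at the top; its moment arm is the height L sinθ = 5.3·sin66° = 4.842 m, counterclockwise.
For rotational equilibrium, N × 4.842 = 359.5, so N = 74.25 N.
ΣFx = 0 ⇒ f = N_wall = 74.25 N. ΣFy = 0 ⇒ N_floor = 333.5 N.
μ_min = f / N_floor = 74.25 / 333.5 = 0.223.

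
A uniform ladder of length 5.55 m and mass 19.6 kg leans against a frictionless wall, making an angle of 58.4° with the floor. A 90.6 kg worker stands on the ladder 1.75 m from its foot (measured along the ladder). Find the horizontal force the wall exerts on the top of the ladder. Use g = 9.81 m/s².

N_wall ≈ 232 N

Take moments about the foot of the ladder.
Ladder weight 19.6×9.81 = 192.3 N acts at 2.775 m along the ladder; its horizontal arm is 2.775·cos58.4° = 1.454 m → τ = 279.6 N·m clockwise.
Worker: 90.6×9.81 = 888.8 N at 1.75 m → arm 0.917 m → τ = 815 N·m clockwise.
Wall normal N acts horizontally at the top; its moment arm is the height L sinθ = 5.55·sin58.4° = 4.727 m, counterclockwise.
Στ = 0 ⇒ N × 4.727 = 1095 ⇒ N = 232 N.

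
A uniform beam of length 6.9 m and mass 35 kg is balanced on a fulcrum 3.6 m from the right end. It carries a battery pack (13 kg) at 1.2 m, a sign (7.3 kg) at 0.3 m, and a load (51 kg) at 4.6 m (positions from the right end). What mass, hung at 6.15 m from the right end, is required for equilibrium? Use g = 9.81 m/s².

m ≈ 3.74 kg

Take moments about the fulcrum (at 3.6 m from the right end).
Beam weight: 35 × 9.81 = 343.4 N down at 3.45 m → arm 0.15 m, τ = 343.4 × 0.15 = 51.51 N·m clockwise.
Battery pack: 13 × 9.81 = 127.5 N down at 1.2 m → arm 2.4 m, τ = 127.5 × 2.4 = 306 N·m clockwise.
Sign: 7.3 × 9.81 = 71.61 N down at 0.3 m → arm 3.3 m, τ = 71.61 × 3.3 = 236.3 N·m clockwise.
Load: 51 × 9.81 = 500.3 N down at 4.6 m → arm 1 m, τ = 500.3 × 1 = 500.3 N·m counterclockwise.
Net moment of known loads = 93.51 N·m clockwise.
An unknown mass m at 6.15 m has arm 2.55 m; its moment is m·g·2.55 counterclockwise.
Στ = 0 ⇒ m × 9.81 × 2.55 = 93.51 ⇒ m = 93.51 / (9.81 × 2.55) = 3.74 kg.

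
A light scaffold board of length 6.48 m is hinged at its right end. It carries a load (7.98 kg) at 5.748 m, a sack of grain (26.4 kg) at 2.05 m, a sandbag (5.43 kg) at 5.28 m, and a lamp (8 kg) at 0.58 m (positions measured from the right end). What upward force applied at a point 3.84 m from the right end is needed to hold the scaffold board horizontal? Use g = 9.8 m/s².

F ≈ 340 N

Take moments about the right end.
Load: 7.98 × 9.8 = 78.2 N down at 5.748 m → arm 5.748 m, τ = 78.2 × 5.748 = 449.5 N·m counterclockwise.
Sack of grain: 26.4 × 9.8 = 258.7 N down at 2.05 m → arm 2.05 m, τ = 258.7 × 2.05 = 530.3 N·m counterclockwise.
Sandbag: 5.43 × 9.8 = 53.21 N down at 5.28 m → arm 5.28 m, τ = 53.21 × 5.28 = 280.9 N·m counterclockwise.
Lamp: 8 × 9.8 = 78.4 N down at 0.58 m → arm 0.58 m, τ = 78.4 × 0.58 = 45.47 N·m counterclockwise.
Net moment of the loads = 1306 N·m counterclockwise.
The upward force F acts at a point 3.84 m from the right end, arm 3.84 m, giving F × 3.84 clockwise.
Balancing moments: F × 3.84 = 1306, giving F = 1306 / 3.84 = 340 N.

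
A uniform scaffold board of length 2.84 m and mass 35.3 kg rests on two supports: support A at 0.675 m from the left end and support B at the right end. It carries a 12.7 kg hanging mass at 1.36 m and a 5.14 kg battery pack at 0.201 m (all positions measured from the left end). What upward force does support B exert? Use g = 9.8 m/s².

Taking torques about support A:
Beam weight: 35.3 × 9.8 = 345.9 N down at 1.42 m → arm 0.745 m, τ = 345.9 × 0.745 = 257.7 N·m clockwise.
Hanging mass: 12.7 × 9.8 = 124.5 N down at 1.36 m → arm 0.685 m, τ = 124.5 × 0.685 = 85.28 N·m clockwise.
Battery pack: 5.14 × 9.8 = 50.37 N down at 0.201 m → arm 0.474 m, τ = 50.37 × 0.474 = 23.88 N·m counterclockwise.
Net load moment about support A = 319.1 N·m clockwise.
Reaction R at support B is upward at 2.84 m, arm 2.165 m → moment R × 2.165 counterclockwise.
For rotational equilibrium, R × 2.165 = 319.1, so R = 147 N.

R_B ≈ 147 N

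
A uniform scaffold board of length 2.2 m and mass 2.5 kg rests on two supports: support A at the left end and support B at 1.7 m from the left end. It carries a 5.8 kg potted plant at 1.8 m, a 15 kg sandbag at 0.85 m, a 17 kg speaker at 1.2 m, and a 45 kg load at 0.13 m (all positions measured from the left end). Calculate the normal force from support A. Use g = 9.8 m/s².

R_A ≈ 535 N

Sum moments about support B (its reaction then has zero moment arm).
Beam weight: 2.5 × 9.8 = 24.5 N down at 1.1 m → arm 0.6 m, τ = 24.5 × 0.6 = 14.7 N·m counterclockwise.
Potted plant: 5.8 × 9.8 = 56.84 N down at 1.8 m → arm 0.1 m, τ = 56.84 × 0.1 = 5.684 N·m clockwise.
Sandbag: 15 × 9.8 = 147 N down at 0.85 m → arm 0.85 m, τ = 147 × 0.85 = 125 N·m counterclockwise.
Speaker: 17 × 9.8 = 166.6 N down at 1.2 m → arm 0.5 m, τ = 166.6 × 0.5 = 83.3 N·m counterclockwise.
Load: 45 × 9.8 = 441 N down at 0.13 m → arm 1.57 m, τ = 441 × 1.57 = 692.4 N·m counterclockwise.
Net load moment about support B = 909.7 N·m counterclockwise.
Reaction R at support A is upward at 0 m, arm 1.7 m → moment R × 1.7 clockwise.
Στ = 0 ⇒ R × 1.7 = 909.7 ⇒ R = 535 N.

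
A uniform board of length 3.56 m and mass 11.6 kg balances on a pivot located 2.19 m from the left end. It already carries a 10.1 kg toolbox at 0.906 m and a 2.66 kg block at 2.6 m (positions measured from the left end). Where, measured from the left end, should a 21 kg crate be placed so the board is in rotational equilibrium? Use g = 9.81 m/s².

x ≈ 2.98 m from the left end

Take moments about the pivot (at 2.19 m from the left end).
Beam weight: 11.6 × 9.81 = 113.8 N down at 1.78 m → arm 0.41 m, τ = 113.8 × 0.41 = 46.66 N·m counterclockwise.
Toolbox: 10.1 × 9.81 = 99.08 N down at 0.906 m → arm 1.284 m, τ = 99.08 × 1.284 = 127.2 N·m counterclockwise.
Block: 2.66 × 9.81 = 26.09 N down at 2.6 m → arm 0.41 m, τ = 26.09 × 0.41 = 10.7 N·m clockwise.
Net moment of existing loads = 163.2 N·m counterclockwise.
The crate weighs 21 × 9.81 = 206 N and must supply an equal clockwise moment, so its lever arm about the pivot is 163.2 / 206 = 0.792 m.
That puts it at 2.19 + 0.792 = 2.98 m from the left end.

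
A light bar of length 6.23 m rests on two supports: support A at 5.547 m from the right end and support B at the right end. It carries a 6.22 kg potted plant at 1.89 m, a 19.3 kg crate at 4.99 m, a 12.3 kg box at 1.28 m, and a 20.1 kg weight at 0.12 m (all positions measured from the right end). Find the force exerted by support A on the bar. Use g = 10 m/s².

Taking torques about support B:
Potted plant: 6.22 × 10 = 62.2 N down at 1.89 m → arm 1.89 m, τ = 62.2 × 1.89 = 117.6 N·m counterclockwise.
Crate: 19.3 × 10 = 193 N down at 4.99 m → arm 4.99 m, τ = 193 × 4.99 = 963.1 N·m counterclockwise.
Box: 12.3 × 10 = 123 N down at 1.28 m → arm 1.28 m, τ = 123 × 1.28 = 157.4 N·m counterclockwise.
Weight: 20.1 × 10 = 201 N down at 0.12 m → arm 0.12 m, τ = 201 × 0.12 = 24.12 N·m counterclockwise.
Net load moment about support B = 1262 N·m counterclockwise.
Reaction R at support A is upward at 5.547 m, arm 5.547 m → moment R × 5.547 clockwise.
Balancing moments: R × 5.547 = 1262, giving R = 228 N.

R_A ≈ 228 N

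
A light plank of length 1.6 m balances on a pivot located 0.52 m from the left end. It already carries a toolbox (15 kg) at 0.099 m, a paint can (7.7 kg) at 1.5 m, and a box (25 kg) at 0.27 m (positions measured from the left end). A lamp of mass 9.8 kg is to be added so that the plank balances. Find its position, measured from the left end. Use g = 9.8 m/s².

x ≈ 1.03 m from the left end

Choose the pivot (at 0.52 m from the left end) as the axis so the support reaction has zero arm there.
Toolbox: 15 × 9.8 = 147 N down at 0.099 m → arm 0.421 m, τ = 147 × 0.421 = 61.89 N·m counterclockwise.
Paint can: 7.7 × 9.8 = 75.46 N down at 1.5 m → arm 0.98 m, τ = 75.46 × 0.98 = 73.95 N·m clockwise.
Box: 25 × 9.8 = 245 N down at 0.27 m → arm 0.25 m, τ = 245 × 0.25 = 61.25 N·m counterclockwise.
Net moment of existing loads = 49.19 N·m counterclockwise.
The lamp weighs 9.8 × 9.8 = 96.04 N and must supply an equal clockwise moment, so its lever arm about the pivot is 49.19 / 96.04 = 0.512 m.
That puts it at 0.52 + 0.512 = 1.03 m from the left end.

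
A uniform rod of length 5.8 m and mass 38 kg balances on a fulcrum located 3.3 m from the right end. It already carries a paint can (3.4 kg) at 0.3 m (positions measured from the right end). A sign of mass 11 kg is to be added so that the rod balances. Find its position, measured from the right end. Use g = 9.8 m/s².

x ≈ 5.61 m from the right end

Choose the fulcrum (at 3.3 m from the right end) as the axis so the support reaction has zero arm there.
Beam weight: 38 × 9.8 = 372.4 N down at 2.9 m → arm 0.4 m, τ = 372.4 × 0.4 = 149 N·m clockwise.
Paint can: 3.4 × 9.8 = 33.32 N down at 0.3 m → arm 3 m, τ = 33.32 × 3 = 99.96 N·m clockwise.
Net moment of existing loads = 249 N·m clockwise.
The sign weighs 11 × 9.8 = 107.8 N and must supply an equal counterclockwise moment, so its lever arm about the fulcrum is 249 / 107.8 = 2.31 m.
That puts it at 3.3 + 2.31 = 5.61 m from the right end.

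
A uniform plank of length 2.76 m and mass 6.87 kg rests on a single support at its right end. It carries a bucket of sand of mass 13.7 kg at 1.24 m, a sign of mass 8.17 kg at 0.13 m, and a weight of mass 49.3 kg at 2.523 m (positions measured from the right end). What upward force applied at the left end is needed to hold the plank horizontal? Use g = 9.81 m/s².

Taking torques about the right end:
Beam weight: 6.87 × 9.81 = 67.39 N down at 1.38 m → arm 1.38 m, τ = 67.39 × 1.38 = 93 N·m counterclockwise.
Bucket of sand: 13.7 × 9.81 = 134.4 N down at 1.24 m → arm 1.24 m, τ = 134.4 × 1.24 = 166.7 N·m counterclockwise.
Sign: 8.17 × 9.81 = 80.15 N down at 0.13 m → arm 0.13 m, τ = 80.15 × 0.13 = 10.42 N·m counterclockwise.
Weight: 49.3 × 9.81 = 483.6 N down at 2.523 m → arm 2.523 m, τ = 483.6 × 2.523 = 1220 N·m counterclockwise.
Net moment of the loads = 1490 N·m counterclockwise.
The upward force F acts at the left end, arm 2.76 m, giving F × 2.76 clockwise.
For rotational equilibrium, F × 2.76 = 1490, so F = 1490 / 2.76 = 540 N.

F ≈ 540 N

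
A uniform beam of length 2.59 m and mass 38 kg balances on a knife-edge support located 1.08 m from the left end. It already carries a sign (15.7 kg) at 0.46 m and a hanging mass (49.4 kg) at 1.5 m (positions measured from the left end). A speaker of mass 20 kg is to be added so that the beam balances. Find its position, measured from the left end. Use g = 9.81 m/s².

Taking torques about the knife-edge support (at 1.08 m from the left end):
Beam weight: 38 × 9.81 = 372.8 N down at 1.295 m → arm 0.215 m, τ = 372.8 × 0.215 = 80.15 N·m clockwise.
Sign: 15.7 × 9.81 = 154 N down at 0.46 m → arm 0.62 m, τ = 154 × 0.62 = 95.48 N·m counterclockwise.
Hanging mass: 49.4 × 9.81 = 484.6 N down at 1.5 m → arm 0.42 m, τ = 484.6 × 0.42 = 203.5 N·m clockwise.
Net moment of existing loads = 188.2 N·m clockwise.
The speaker weighs 20 × 9.81 = 196.2 N and must supply an equal counterclockwise moment, so its lever arm about the knife-edge support is 188.2 / 196.2 = 0.959 m.
That puts it at 1.08 − 0.959 = 0.121 m from the left end.

x ≈ 0.121 m from the left end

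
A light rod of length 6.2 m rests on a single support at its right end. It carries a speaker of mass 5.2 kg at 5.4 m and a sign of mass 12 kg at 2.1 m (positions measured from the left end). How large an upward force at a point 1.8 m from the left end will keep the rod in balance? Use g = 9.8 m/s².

Taking torques about the right end:
Speaker: 5.2 × 9.8 = 50.96 N down at 5.4 m → arm 0.8 m, τ = 50.96 × 0.8 = 40.77 N·m counterclockwise.
Sign: 12 × 9.8 = 117.6 N down at 2.1 m → arm 4.1 m, τ = 117.6 × 4.1 = 482.2 N·m counterclockwise.
Net moment of the loads = 523 N·m counterclockwise.
The upward force F acts at a point 1.8 m from the left end, arm 4.4 m, giving F × 4.4 clockwise.
Balancing moments: F × 4.4 = 523, giving F = 523 / 4.4 = 119 N.

F ≈ 119 N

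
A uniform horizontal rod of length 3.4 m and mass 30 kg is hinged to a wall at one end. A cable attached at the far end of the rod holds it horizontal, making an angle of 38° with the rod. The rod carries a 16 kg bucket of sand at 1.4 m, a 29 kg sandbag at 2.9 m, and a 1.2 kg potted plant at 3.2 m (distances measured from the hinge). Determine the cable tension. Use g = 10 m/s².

About the hinge:
Beam weight: 30 × 10 = 300 N down at 1.7 m → arm 1.7 m, τ = 300 × 1.7 = 510 N·m clockwise.
Bucket of sand: 16 × 10 = 160 N down at 1.4 m → arm 1.4 m, τ = 160 × 1.4 = 224 N·m clockwise.
Sandbag: 29 × 10 = 290 N down at 2.9 m → arm 2.9 m, τ = 290 × 2.9 = 841 N·m clockwise.
Potted plant: 1.2 × 10 = 12 N down at 3.2 m → arm 3.2 m, τ = 12 × 3.2 = 38.4 N·m clockwise.
Total clockwise load moment = 1613 N·m.
The cable tension T acts at 3.4 m; only its component perpendicular to the rod, T sinθ, produces torque. sin 38° = 0.6157.
For rotational equilibrium, T × 3.4 × 0.6157 = 1613, so T = 1613 / 2.093 = 771 N.

T ≈ 771 N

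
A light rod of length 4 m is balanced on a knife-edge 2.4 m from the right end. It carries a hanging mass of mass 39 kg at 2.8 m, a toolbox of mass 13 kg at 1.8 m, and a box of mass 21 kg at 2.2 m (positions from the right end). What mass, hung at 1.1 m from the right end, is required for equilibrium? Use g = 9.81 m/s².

Sum moments about the knife-edge (at 2.4 m from the right end) (the support reaction has zero arm there).
Hanging mass: 39 × 9.81 = 382.6 N down at 2.8 m → arm 0.4 m, τ = 382.6 × 0.4 = 153 N·m counterclockwise.
Toolbox: 13 × 9.81 = 127.5 N down at 1.8 m → arm 0.6 m, τ = 127.5 × 0.6 = 76.5 N·m clockwise.
Box: 21 × 9.81 = 206 N down at 2.2 m → arm 0.2 m, τ = 206 × 0.2 = 41.2 N·m clockwise.
Net moment of known loads = 35.3 N·m counterclockwise.
An unknown mass m at 1.1 m has arm 1.3 m; its moment is m·g·1.3 clockwise.
Στ = 0 ⇒ m × 9.81 × 1.3 = 35.3 ⇒ m = 35.3 / (9.81 × 1.3) = 2.77 kg.

m ≈ 2.77 kg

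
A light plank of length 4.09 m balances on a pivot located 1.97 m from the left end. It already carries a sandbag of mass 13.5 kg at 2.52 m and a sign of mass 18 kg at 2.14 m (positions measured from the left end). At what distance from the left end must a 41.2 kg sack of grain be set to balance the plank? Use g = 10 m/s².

x ≈ 1.72 m from the left end

About the pivot (at 1.97 m from the left end):
Sandbag: 13.5 × 10 = 135 N down at 2.52 m → arm 0.55 m, τ = 135 × 0.55 = 74.25 N·m clockwise.
Sign: 18 × 10 = 180 N down at 2.14 m → arm 0.17 m, τ = 180 × 0.17 = 30.6 N·m clockwise.
Net moment of existing loads = 104.8 N·m clockwise.
The sack of grain weighs 41.2 × 10 = 412 N and must supply an equal counterclockwise moment, so its lever arm about the pivot is 104.8 / 412 = 0.254 m.
That puts it at 1.97 − 0.254 = 1.72 m from the left end.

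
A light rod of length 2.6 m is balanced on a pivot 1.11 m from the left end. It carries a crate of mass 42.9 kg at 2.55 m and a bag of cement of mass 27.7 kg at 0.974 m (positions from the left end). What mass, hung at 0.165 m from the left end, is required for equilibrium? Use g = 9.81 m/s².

m ≈ 61.4 kg

Sum moments about the pivot (at 1.11 m from the left end) (the support reaction has zero arm there).
Crate: 42.9 × 9.81 = 420.8 N down at 2.55 m → arm 1.44 m, τ = 420.8 × 1.44 = 606 N·m clockwise.
Bag of cement: 27.7 × 9.81 = 271.7 N down at 0.974 m → arm 0.136 m, τ = 271.7 × 0.136 = 36.95 N·m counterclockwise.
Net moment of known loads = 569 N·m clockwise.
An unknown mass m at 0.165 m has arm 0.945 m; its moment is m·g·0.945 counterclockwise.
Setting net torque to zero: m × 9.81 × 0.945 = 569 → m = 569 / (9.81 × 0.945) = 61.4 kg.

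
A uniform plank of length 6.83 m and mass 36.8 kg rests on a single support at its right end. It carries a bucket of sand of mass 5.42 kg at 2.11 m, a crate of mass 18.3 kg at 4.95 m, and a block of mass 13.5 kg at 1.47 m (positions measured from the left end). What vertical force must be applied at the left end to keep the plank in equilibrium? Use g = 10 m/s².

F ≈ 378 N

Choose the right end as the axis so the unknown pivot reaction has zero arm there.
Beam weight: 36.8 × 10 = 368 N down at 3.415 m → arm 3.415 m, τ = 368 × 3.415 = 1257 N·m counterclockwise.
Bucket of sand: 5.42 × 10 = 54.2 N down at 2.11 m → arm 4.72 m, τ = 54.2 × 4.72 = 255.8 N·m counterclockwise.
Crate: 18.3 × 10 = 183 N down at 4.95 m → arm 1.88 m, τ = 183 × 1.88 = 344 N·m counterclockwise.
Block: 13.5 × 10 = 135 N down at 1.47 m → arm 5.36 m, τ = 135 × 5.36 = 723.6 N·m counterclockwise.
Net moment of the loads = 2580 N·m counterclockwise.
The upward force F acts at the left end, arm 6.83 m, giving F × 6.83 clockwise.
Setting net torque to zero: F × 6.83 = 2580 → F = 2580 / 6.83 = 378 N.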